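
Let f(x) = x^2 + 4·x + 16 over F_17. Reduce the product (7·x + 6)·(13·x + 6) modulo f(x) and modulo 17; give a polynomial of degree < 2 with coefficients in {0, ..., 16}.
a · b ≡ 11·x + 8 (mod f(x))

Multiply as integer polynomials: a · b = 91·x^2 + 120·x + 36. Reducing coefficients mod 17: a · b ≡ 6·x^2 + x + 2. Now divide by f(x) = x^2 + 4·x + 16 in F_17[x], eliminating the leading term at each step:
  leading term 6·x^2: subtract (6)·f(x) = 6·x^2 + 7·x + 11, leaving 11·x + 8 (coefficients mod 17)
The degree is now < 2, so this is the remainder. Hence a · b ≡ 11·x + 8 in F_17[x]/(f).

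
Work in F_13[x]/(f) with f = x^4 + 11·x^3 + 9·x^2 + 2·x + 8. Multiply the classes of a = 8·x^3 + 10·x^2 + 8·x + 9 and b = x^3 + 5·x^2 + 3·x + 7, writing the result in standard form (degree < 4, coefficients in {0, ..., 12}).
Multiply as integer polynomials: a · b = 8·x^6 + 50·x^5 + 82·x^4 + 135·x^3 + 139·x^2 + 83·x + 63. Reducing coefficients mod 13: a · b ≡ 8·x^6 + 11·x^5 + 4·x^4 + 5·x^3 + 9·x^2 + 5·x + 11. Now divide by f(x) = x^4 + 11·x^3 + 9·x^2 + 2·x + 8 in F_13[x], eliminating the leading term at each step:
  leading term 8·x^6: subtract (8·x^2)·f(x) = 8·x^6 + 10·x^5 + 7·x^4 + 3·x^3 + 12·x^2, leaving x^5 + 10·x^4 + 2·x^3 + 10·x^2 + 5·x + 11 (coefficients mod 13)
  leading term x^5: subtract (x)·f(x) = x^5 + 11·x^4 + 9·x^3 + 2·x^2 + 8·x, leaving 12·x^4 + 6·x^3 + 8·x^2 + 10·x + 11 (coefficients mod 13)
  leading term 12·x^4: subtract (12)·f(x) = 12·x^4 + 2·x^3 + 4·x^2 + 11·x + 5, leaving 4·x^3 + 4·x^2 + 12·x + 6 (coefficients mod 13)
The degree is now < 4, so this is the remainder. Hence a · b ≡ 4·x^3 + 4·x^2 + 12·x + 6 in F_13[x]/(f).

Final answer: a · b ≡ 4·x^3 + 4·x^2 + 12·x + 6 (mod f(x))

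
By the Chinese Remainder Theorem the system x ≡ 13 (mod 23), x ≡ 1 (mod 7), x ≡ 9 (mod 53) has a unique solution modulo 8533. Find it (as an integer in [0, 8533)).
x ≡ 2129 (mod 8533); the representative in [0, 8533) is 2129

The moduli 23, 7, 53 are pairwise coprime, so by the CRT there is a unique solution mod 23·7·53 = 8533.
Solve by successive substitution. Start with x ≡ 13 (mod 23).
  Combine with x ≡ 1 (mod 7): write x = 13 + 23·t and require 13 + 23·t ≡ 1 (mod 7), i.e. 23·t ≡ 1 − 13 ≡ 2 (mod 7). Since 23^(−1) ≡ 4 (mod 7) (23 ≡ 2 (mod 7)), t ≡ 4·2 ≡ 1 (mod 7). So x ≡ 13 + 23·1 = 36 (mod 161).
  Combine with x ≡ 9 (mod 53): write x = 36 + 161·t and require 36 + 161·t ≡ 9 (mod 53), i.e. 161·t ≡ 9 − 36 ≡ 26 (mod 53). Since 161^(−1) ≡ 27 (mod 53) (161 ≡ 2 (mod 53)), t ≡ 27·26 ≡ 13 (mod 53). So x ≡ 36 + 161·13 = 2129 (mod 8533).
Unique solution in [0, 8533): x = 2129.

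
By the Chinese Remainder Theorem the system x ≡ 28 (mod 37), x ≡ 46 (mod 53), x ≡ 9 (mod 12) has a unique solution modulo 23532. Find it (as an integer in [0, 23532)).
x ≡ 18861 (mod 23532); the representative in [0, 23532) is 18861

The moduli 37, 53, 12 are pairwise coprime, so by the CRT there is a unique solution mod 37·53·12 = 23532.
Solve by successive substitution. Start with x ≡ 28 (mod 37).
  Combine with x ≡ 46 (mod 53): write x = 28 + 37·t and require 28 + 37·t ≡ 46 (mod 53), i.e. 37·t ≡ 46 − 28 ≡ 18 (mod 53). Since 37^(−1) ≡ 43 (mod 53), t ≡ 43·18 ≡ 32 (mod 53). So x ≡ 28 + 37·32 = 1212 (mod 1961).
  Combine with x ≡ 9 (mod 12): write x = 1212 + 1961·t and require 1212 + 1961·t ≡ 9 (mod 12), i.e. 1961·t ≡ 9 − 1212 ≡ 9 (mod 12). Since 1961^(−1) ≡ 5 (mod 12) (1961 ≡ 5 (mod 12)), t ≡ 5·9 ≡ 9 (mod 12). So x ≡ 1212 + 1961·9 = 18861 (mod 23532).
Unique solution in [0, 23532): x = 18861.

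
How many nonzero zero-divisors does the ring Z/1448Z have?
Z/1448Z has 727 nonzero zero-divisors

In Z/1448Z each nonzero element is either a unit (gcd with 1448 is 1) or a zero-divisor (gcd > 1). The number of units is φ(1448): factorise 1448 = 2^3 · 181, so φ(1448) = (2^3 − 2^2) · (181 − 1) = 4 · 180 = 720. The nonzero elements number 1448 − 1 = 1447. Hence the nonzero zero-divisors number 1447 − 720 = 727.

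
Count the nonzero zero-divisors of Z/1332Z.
Z/1332Z has 899 nonzero zero-divisors

In Z/1332Z each nonzero element is either a unit (gcd with 1332 is 1) or a zero-divisor (gcd > 1). The number of units is φ(1332): factorise 1332 = 2^2 · 3^2 · 37, so φ(1332) = (2^2 − 2^1) · (3^2 − 3^1) · (37 − 1) = 2 · 6 · 36 = 432. The nonzero elements number 1332 − 1 = 1331. Hence the nonzero zero-divisors number 1331 − 432 = 899.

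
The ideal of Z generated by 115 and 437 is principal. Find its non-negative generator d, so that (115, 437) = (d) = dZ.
In the PID Z, (a, b) is generated by gcd(a, b). Compute gcd(437, 115) with the extended Euclidean algorithm, tracking rows (r, s, t) with s·437 + t·115 = r:
  row A: (437, 1, 0)   [1·437 + 0·115 = 437]
  row B: (115, 0, 1)   [0·437 + 1·115 = 115]
  437 = 3·115 + 92   → row C = row A − 3·row B = (92, 1, −3)   [check: 1·437 − 3·115 = 92]
  115 = 1·92 + 23   → row D = row B − 1·row C = (23, −1, 4)   [check: −1·437 + 4·115 = 23]
  92 = 4·23 + 0   → remainder 0, stop. gcd = 23 (last nonzero row D).
So gcd(115, 437) = 23, with Bézout identity −1·437 + 4·115 = 23. Containment (⊇): the Bézout identity exhibits 23 as an element of (115, 437), giving (23) ⊆ (115, 437). Containment (⊆): since 23 | 115 and 23 | 437 (115 = 23·5, 437 = 23·19), every Z-linear combination of 115 and 437 is divisible by 23, so (115, 437) ⊆ (23). Therefore (115, 437) = (23), d = 23.

Final answer: (115, 437) = (23); d = 23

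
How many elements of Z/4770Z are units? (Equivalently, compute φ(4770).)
Z/4770Z has φ(4770) = 1248 units

An element a ∈ Z/4770Z is a unit iff gcd(a, 4770) = 1, so the number of units is φ(4770). φ is multiplicative, with φ(p^e) = p^e − p^(e−1). Factorise 4770 = 2 · 3^2 · 5 · 53. Then
  φ(4770) = (2 − 1) · (3^2 − 3^1) · (5 − 1) · (53 − 1) = 1 · 6 · 4 · 52 = 1248.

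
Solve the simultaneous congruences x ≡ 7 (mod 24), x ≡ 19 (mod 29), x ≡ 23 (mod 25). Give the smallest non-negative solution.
x ≡ 8023 (mod 17400); the representative in [0, 17400) is 8023

The moduli 24, 29, 25 are pairwise coprime, so by the CRT there is a unique solution mod 24·29·25 = 17400.
Solve by successive substitution. Start with x ≡ 7 (mod 24).
  Combine with x ≡ 19 (mod 29): write x = 7 + 24·t and require 7 + 24·t ≡ 19 (mod 29), i.e. 24·t ≡ 19 − 7 ≡ 12 (mod 29). Since 24^(−1) ≡ 23 (mod 29), t ≡ 23·12 ≡ 15 (mod 29). So x ≡ 7 + 24·15 = 367 (mod 696).
  Combine with x ≡ 23 (mod 25): write x = 367 + 696·t and require 367 + 696·t ≡ 23 (mod 25), i.e. 696·t ≡ 23 − 367 ≡ 6 (mod 25). Since 696^(−1) ≡ 6 (mod 25) (696 ≡ 21 (mod 25)), t ≡ 6·6 ≡ 11 (mod 25). So x ≡ 367 + 696·11 = 8023 (mod 17400).
Unique solution in [0, 17400): x = 8023.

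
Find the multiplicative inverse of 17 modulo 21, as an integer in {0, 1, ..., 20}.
Apply the extended Euclidean algorithm to (21, 17), tracking rows (r, s, t) with s·21 + t·17 = r. Each division r_prev = q·r_cur + r_new produces the new row as (previous row) − q·(current row):
  row A: (21, 1, 0)   [1·21 + 0·17 = 21]
  row B: (17, 0, 1)   [0·21 + 1·17 = 17]
  21 = 1·17 + 4   → row C = row A − 1·row B = (4, 1, −1)   [check: 1·21 − 1·17 = 4]
  17 = 4·4 + 1   → row D = row B − 4·row C = (1, −4, 5)   [check: −4·21 + 5·17 = 1]
  4 = 4·1 + 0   → remainder 0, stop. gcd = 1 (last nonzero row D).
The gcd is 1, so 17 is invertible mod 21. The last nonzero row gives −4·21 + 5·17 = 1, so t = 5. So 17^(−1) ≡ 5 (mod 21). Verify: 17 · 5 = 85 ≡ 1 (mod 21). ✓

Final answer: 17^(−1) ≡ 5 (mod 21)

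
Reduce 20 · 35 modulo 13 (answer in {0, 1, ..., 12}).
Reduce the factors first: 20 ≡ 7, 35 ≡ 9 (mod 13), so 20 · 35 ≡ 7 · 9 (mod 13). 7 · 9 = 63. Dividing by 13: 63 = 4·13 + 11. So (20 · 35) mod 13 = 11.

Final answer: 11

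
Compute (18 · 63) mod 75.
9

Both factors are already reduced mod 75. 18 · 63 = 1134. Dividing by 75: 1134 = 15·75 + 9. So (18 · 63) mod 75 = 9.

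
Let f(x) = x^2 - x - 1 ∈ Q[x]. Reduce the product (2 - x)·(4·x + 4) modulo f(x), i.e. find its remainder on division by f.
First multiply in Q[x] without reducing: a · b = -4·x^2 + 4·x + 8. Now divide by f(x) = x^2 - x - 1, eliminating the leading term at each step:
  leading term -4·x^2: subtract (-4)·f(x) = -4·x^2 + 4·x + 4, leaving 4
The degree is now < 2, so this is the remainder. Hence a · b ≡ 4 in Q[x]/(f).

Final answer: a · b ≡ 4 (mod f(x))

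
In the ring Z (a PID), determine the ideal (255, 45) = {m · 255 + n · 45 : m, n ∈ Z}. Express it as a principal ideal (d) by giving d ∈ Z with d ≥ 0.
In the PID Z, (a, b) is generated by gcd(a, b). Compute gcd(255, 45) with the extended Euclidean algorithm, tracking rows (r, s, t) with s·255 + t·45 = r:
  row A: (255, 1, 0)   [1·255 + 0·45 = 255]
  row B: (45, 0, 1)   [0·255 + 1·45 = 45]
  255 = 5·45 + 30   → row C = row A − 5·row B = (30, 1, −5)   [check: 1·255 − 5·45 = 30]
  45 = 1·30 + 15   → row D = row B − 1·row C = (15, −1, 6)   [check: −1·255 + 6·45 = 15]
  30 = 2·15 + 0   → remainder 0, stop. gcd = 15 (last nonzero row D).
So gcd(255, 45) = 15, with Bézout identity −1·255 + 6·45 = 15. Containment (⊇): the Bézout identity exhibits 15 as an element of (255, 45), giving (15) ⊆ (255, 45). Containment (⊆): since 15 | 255 and 15 | 45 (255 = 15·17, 45 = 15·3), every Z-linear combination of 255 and 45 is divisible by 15, so (255, 45) ⊆ (15). Therefore (255, 45) = (15), d = 15.

Final answer: (255, 45) = (15); d = 15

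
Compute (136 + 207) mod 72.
55

Reduce the summands first: 136 ≡ 64, 207 ≡ 63 (mod 72), so 136 + 207 ≡ 64 + 63 (mod 72). 64 + 63 = 127; 127 = 1·72 + 55, so (136 + 207) mod 72 = 55.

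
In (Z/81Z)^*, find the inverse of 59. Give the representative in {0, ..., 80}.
Apply the extended Euclidean algorithm to (81, 59), tracking rows (r, s, t) with s·81 + t·59 = r. Each division r_prev = q·r_cur + r_new produces the new row as (previous row) − q·(current row):
  row A: (81, 1, 0)   [1·81 + 0·59 = 81]
  row B: (59, 0, 1)   [0·81 + 1·59 = 59]
  81 = 1·59 + 22   → row C = row A − 1·row B = (22, 1, −1)   [check: 1·81 − 1·59 = 22]
  59 = 2·22 + 15   → row D = row B − 2·row C = (15, −2, 3)   [check: −2·81 + 3·59 = 15]
  22 = 1·15 + 7   → row E = row C − 1·row D = (7, 3, −4)   [check: 3·81 − 4·59 = 7]
  15 = 2·7 + 1   → row F = row D − 2·row E = (1, −8, 11)   [check: −8·81 + 11·59 = 1]
  7 = 7·1 + 0   → remainder 0, stop. gcd = 1 (last nonzero row F).
The gcd is 1, so 59 is invertible mod 81. The last nonzero row gives −8·81 + 11·59 = 1, so t = 11. So 59^(−1) ≡ 11 (mod 81). Verify: 59 · 11 = 649 ≡ 1 (mod 81). ✓

Final answer: 59^(−1) ≡ 11 (mod 81)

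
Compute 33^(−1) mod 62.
33^(−1) ≡ 47 (mod 62)

Apply the extended Euclidean algorithm to (62, 33), tracking rows (r, s, t) with s·62 + t·33 = r. Each division r_prev = q·r_cur + r_new produces the new row as (previous row) − q·(current row):
  row A: (62, 1, 0)   [1·62 + 0·33 = 62]
  row B: (33, 0, 1)   [0·62 + 1·33 = 33]
  62 = 1·33 + 29   → row C = row A − 1·row B = (29, 1, −1)   [check: 1·62 − 1·33 = 29]
  33 = 1·29 + 4   → row D = row B − 1·row C = (4, −1, 2)   [check: −1·62 + 2·33 = 4]
  29 = 7·4 + 1   → row E = row C − 7·row D = (1, 8, −15)   [check: 8·62 − 15·33 = 1]
  4 = 4·1 + 0   → remainder 0, stop. gcd = 1 (last nonzero row E).
The gcd is 1, so 33 is invertible mod 62. The last nonzero row gives 8·62 − 15·33 = 1, so t = −15. So 33^(−1) ≡ −15 ≡ 47 (mod 62). Verify: 33 · 47 = 1551 ≡ 1 (mod 62). ✓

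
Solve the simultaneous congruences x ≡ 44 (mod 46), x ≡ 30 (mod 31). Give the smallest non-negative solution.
The moduli 46, 31 are pairwise coprime, so by the CRT there is a unique solution mod 46·31 = 1426.
Solve by successive substitution. Start with x ≡ 44 (mod 46).
  Combine with x ≡ 30 (mod 31): write x = 44 + 46·t and require 44 + 46·t ≡ 30 (mod 31), i.e. 46·t ≡ 30 − 44 ≡ 17 (mod 31). Since 46^(−1) ≡ 29 (mod 31) (46 ≡ 15 (mod 31)), t ≡ 29·17 ≡ 28 (mod 31). So x ≡ 44 + 46·28 = 1332 (mod 1426).
Unique solution in [0, 1426): x = 1332.

Final answer: x ≡ 1332 (mod 1426); the representative in [0, 1426) is 1332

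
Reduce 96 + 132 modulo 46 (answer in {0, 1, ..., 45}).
Reduce the summands first: 96 ≡ 4, 132 ≡ 40 (mod 46), so 96 + 132 ≡ 4 + 40 (mod 46). 4 + 40 = 44; 44 = 0·46 + 44, so (96 + 132) mod 46 = 44.

Final answer: 44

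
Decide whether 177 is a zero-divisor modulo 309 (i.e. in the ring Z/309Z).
gcd(177, 309) = 3 > 1, so 177 is not a unit in Z/309Z. In Z/nZ every nonzero non-unit is a zero-divisor: explicitly, take b = 309/gcd = 103 ≠ 0 (mod 309); then 177·103 = 18231 = 59·309, i.e. 177·103 ≡ 0 (mod 309). So 177 is a zero-divisor.

Final answer: YES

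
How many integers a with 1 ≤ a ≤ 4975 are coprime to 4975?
The number of a ∈ {1, ..., 4975} with gcd(a, 4975) = 1 is by definition Euler's totient φ(4975). φ is multiplicative, with φ(p^e) = p^e − p^(e−1). Factorise 4975 = 5^2 · 199. Then
  φ(4975) = (5^2 − 5^1) · (199 − 1) = 20 · 198 = 3960.
So there are 3960 such integers.

Final answer: 3960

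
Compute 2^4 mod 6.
4

Use repeated squaring. Binary(4) = 100. Walk through the bits of the exponent 4 left-to-right: at each bit after the leading one, square the running value, then multiply by 2 if the bit is 1 (always reducing mod 6):
  bit 1 = 1 (leading): start with 2.
  bit 2 = 0: square 2^2 = 4 (mod 6).
  bit 3 = 0: square 4^2 = 16 ≡ 4 (mod 6).
Final value: 2^4 ≡ 4 (mod 6).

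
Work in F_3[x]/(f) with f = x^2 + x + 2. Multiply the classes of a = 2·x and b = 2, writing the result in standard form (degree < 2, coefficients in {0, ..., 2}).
Multiply as integer polynomials: a · b = 4·x. Reducing coefficients mod 3: a · b ≡ x. This already has degree < 2, so no reduction by f is needed. Hence a · b ≡ x in F_3[x]/(f).

Final answer: a · b ≡ x (mod f(x))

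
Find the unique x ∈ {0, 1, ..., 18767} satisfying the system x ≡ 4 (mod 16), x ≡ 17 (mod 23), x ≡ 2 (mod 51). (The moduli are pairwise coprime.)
x ≡ 6020 (mod 18768); the representative in [0, 18768) is 6020

The moduli 16, 23, 51 are pairwise coprime, so by the CRT there is a unique solution mod 16·23·51 = 18768.
Solve by successive substitution. Start with x ≡ 4 (mod 16).
  Combine with x ≡ 17 (mod 23): write x = 4 + 16·t and require 4 + 16·t ≡ 17 (mod 23), i.e. 16·t ≡ 17 − 4 ≡ 13 (mod 23). Since 16^(−1) ≡ 13 (mod 23), t ≡ 13·13 ≡ 8 (mod 23). So x ≡ 4 + 16·8 = 132 (mod 368).
  Combine with x ≡ 2 (mod 51): write x = 132 + 368·t and require 132 + 368·t ≡ 2 (mod 51), i.e. 368·t ≡ 2 − 132 ≡ 23 (mod 51). Since 368^(−1) ≡ 14 (mod 51) (368 ≡ 11 (mod 51)), t ≡ 14·23 ≡ 16 (mod 51). So x ≡ 132 + 368·16 = 6020 (mod 18768).
Unique solution in [0, 18768): x = 6020.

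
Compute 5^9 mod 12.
5

Use repeated squaring. Binary(9) = 1001. Walk through the bits of the exponent 9 left-to-right: at each bit after the leading one, square the running value, then multiply by 5 if the bit is 1 (always reducing mod 12):
  bit 1 = 1 (leading): start with 5.
  bit 2 = 0: square 5^2 = 25 ≡ 1 (mod 12).
  bit 3 = 0: square 1^2 = 1 (mod 12).
  bit 4 = 1: square 1^2 = 1; bit is 1, so multiply 1·5 = 5 (mod 12).
Final value: 5^9 ≡ 5 (mod 12).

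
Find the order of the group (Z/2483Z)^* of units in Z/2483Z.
(Z/2483Z)^* consists of the classes a with gcd(a, 2483) = 1, so its order is φ(2483). φ is multiplicative, with φ(p^e) = p^e − p^(e−1). Factorise 2483 = 13 · 191. Then
  φ(2483) = (13 − 1) · (191 − 1) = 12 · 190 = 2280.
Thus |(Z/2483Z)^*| = 2280.

Final answer: |(Z/2483Z)^*| = 2280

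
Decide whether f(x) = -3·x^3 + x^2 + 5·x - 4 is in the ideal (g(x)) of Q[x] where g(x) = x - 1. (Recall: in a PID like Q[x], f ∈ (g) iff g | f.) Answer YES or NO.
NO

In Q[x] the ideal (g) consists of all multiples of g, so f ∈ (g) iff g | f, i.e. iff the remainder of f on division by g is 0. Divide f by g (g is monic, so eliminate the leading term of the running remainder at each step):
  leading term -3·x^3: subtract (-3·x^2)·g(x) = -3·x^3 + 3·x^2, leaving -2·x^2 + 5·x - 4
  leading term -2·x^2: subtract (-2·x)·g(x) = -2·x^2 + 2·x, leaving 3·x - 4
  leading term 3·x: subtract (3)·g(x) = 3·x - 3, leaving -1
The remainder r(x) = -1 ≠ 0 (and deg r < deg g), so g ∤ f, i.e. f ∉ (g).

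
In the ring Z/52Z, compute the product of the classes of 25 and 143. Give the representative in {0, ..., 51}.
39

Reduce the factors first: 143 ≡ 39 (mod 52), so 25 · 143 ≡ 25 · 39 (mod 52). 25 · 39 = 975. Dividing by 52: 975 = 18·52 + 39. So (25 · 143) mod 52 = 39.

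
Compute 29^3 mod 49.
36

Use repeated squaring. Binary(3) = 11. Walk through the bits of the exponent 3 left-to-right: at each bit after the leading one, square the running value, then multiply by 29 if the bit is 1 (always reducing mod 49):
  bit 1 = 1 (leading): start with 29.
  bit 2 = 1: square 29^2 = 841 ≡ 8; bit is 1, so multiply 8·29 = 232 ≡ 36 (mod 49).
Final value: 29^3 ≡ 36 (mod 49).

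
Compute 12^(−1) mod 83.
Apply the extended Euclidean algorithm to (83, 12), tracking rows (r, s, t) with s·83 + t·12 = r. Each division r_prev = q·r_cur + r_new produces the new row as (previous row) − q·(current row):
  row A: (83, 1, 0)   [1·83 + 0·12 = 83]
  row B: (12, 0, 1)   [0·83 + 1·12 = 12]
  83 = 6·12 + 11   → row C = row A − 6·row B = (11, 1, −6)   [check: 1·83 − 6·12 = 11]
  12 = 1·11 + 1   → row D = row B − 1·row C = (1, −1, 7)   [check: −1·83 + 7·12 = 1]
  11 = 11·1 + 0   → remainder 0, stop. gcd = 1 (last nonzero row D).
The gcd is 1, so 12 is invertible mod 83. The last nonzero row gives −1·83 + 7·12 = 1, so t = 7. So 12^(−1) ≡ 7 (mod 83). Verify: 12 · 7 = 84 ≡ 1 (mod 83). ✓

Final answer: 12^(−1) ≡ 7 (mod 83)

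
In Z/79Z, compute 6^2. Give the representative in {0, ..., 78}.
36

Use repeated squaring. Binary(2) = 10. Walk through the bits of the exponent 2 left-to-right: at each bit after the leading one, square the running value, then multiply by 6 if the bit is 1 (always reducing mod 79):
  bit 1 = 1 (leading): start with 6.
  bit 2 = 0: square 6^2 = 36 (mod 79).
Final value: 6^2 ≡ 36 (mod 79).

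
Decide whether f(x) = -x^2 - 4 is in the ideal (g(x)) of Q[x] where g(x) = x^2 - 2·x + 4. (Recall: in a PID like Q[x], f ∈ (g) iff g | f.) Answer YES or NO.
NO

In Q[x] the ideal (g) consists of all multiples of g, so f ∈ (g) iff g | f, i.e. iff the remainder of f on division by g is 0. Divide f by g (g is monic, so eliminate the leading term of the running remainder at each step):
  leading term -x^2: subtract (-1)·g(x) = -x^2 + 2·x - 4, leaving -2·x
The remainder r(x) = -2·x ≠ 0 (and deg r < deg g), so g ∤ f, i.e. f ∉ (g).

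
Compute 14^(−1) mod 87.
14^(−1) ≡ 56 (mod 87)

Apply the extended Euclidean algorithm to (87, 14), tracking rows (r, s, t) with s·87 + t·14 = r. Each division r_prev = q·r_cur + r_new produces the new row as (previous row) − q·(current row):
  row A: (87, 1, 0)   [1·87 + 0·14 = 87]
  row B: (14, 0, 1)   [0·87 + 1·14 = 14]
  87 = 6·14 + 3   → row C = row A − 6·row B = (3, 1, −6)   [check: 1·87 − 6·14 = 3]
  14 = 4·3 + 2   → row D = row B − 4·row C = (2, −4, 25)   [check: −4·87 + 25·14 = 2]
  3 = 1·2 + 1   → row E = row C − 1·row D = (1, 5, −31)   [check: 5·87 − 31·14 = 1]
  2 = 2·1 + 0   → remainder 0, stop. gcd = 1 (last nonzero row E).
The gcd is 1, so 14 is invertible mod 87. The last nonzero row gives 5·87 − 31·14 = 1, so t = −31. So 14^(−1) ≡ −31 ≡ 56 (mod 87). Verify: 14 · 56 = 784 ≡ 1 (mod 87). ✓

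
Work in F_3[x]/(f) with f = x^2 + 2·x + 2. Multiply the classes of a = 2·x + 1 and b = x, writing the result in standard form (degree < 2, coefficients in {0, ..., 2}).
Multiply as integer polynomials: a · b = 2·x^2 + x. Reducing coefficients mod 3: a · b ≡ 2·x^2 + x. Now divide by f(x) = x^2 + 2·x + 2 in F_3[x], eliminating the leading term at each step:
  leading term 2·x^2: subtract (2)·f(x) = 2·x^2 + x + 1, leaving 2 (coefficients mod 3)
The degree is now < 2, so this is the remainder. Hence a · b ≡ 2 in F_3[x]/(f).

Final answer: a · b ≡ 2 (mod f(x))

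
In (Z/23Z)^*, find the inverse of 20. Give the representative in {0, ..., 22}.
20^(−1) ≡ 15 (mod 23)

Apply the extended Euclidean algorithm to (23, 20), tracking rows (r, s, t) with s·23 + t·20 = r. Each division r_prev = q·r_cur + r_new produces the new row as (previous row) − q·(current row):
  row A: (23, 1, 0)   [1·23 + 0·20 = 23]
  row B: (20, 0, 1)   [0·23 + 1·20 = 20]
  23 = 1·20 + 3   → row C = row A − 1·row B = (3, 1, −1)   [check: 1·23 − 1·20 = 3]
  20 = 6·3 + 2   → row D = row B − 6·row C = (2, −6, 7)   [check: −6·23 + 7·20 = 2]
  3 = 1·2 + 1   → row E = row C − 1·row D = (1, 7, −8)   [check: 7·23 − 8·20 = 1]
  2 = 2·1 + 0   → remainder 0, stop. gcd = 1 (last nonzero row E).
The gcd is 1, so 20 is invertible mod 23. The last nonzero row gives 7·23 − 8·20 = 1, so t = −8. So 20^(−1) ≡ −8 ≡ 15 (mod 23). Verify: 20 · 15 = 300 ≡ 1 (mod 23). ✓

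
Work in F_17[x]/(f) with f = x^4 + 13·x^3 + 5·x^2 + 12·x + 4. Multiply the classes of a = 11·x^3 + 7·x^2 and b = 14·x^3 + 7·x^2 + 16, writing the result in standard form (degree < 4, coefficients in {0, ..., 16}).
Multiply as integer polynomials: a · b = 154·x^6 + 175·x^5 + 49·x^4 + 176·x^3 + 112·x^2. Reducing coefficients mod 17: a · b ≡ x^6 + 5·x^5 + 15·x^4 + 6·x^3 + 10·x^2. Now divide by f(x) = x^4 + 13·x^3 + 5·x^2 + 12·x + 4 in F_17[x], eliminating the leading term at each step:
  leading term x^6: subtract (x^2)·f(x) = x^6 + 13·x^5 + 5·x^4 + 12·x^3 + 4·x^2, leaving 9·x^5 + 10·x^4 + 11·x^3 + 6·x^2 (coefficients mod 17)
  leading term 9·x^5: subtract (9·x)·f(x) = 9·x^5 + 15·x^4 + 11·x^3 + 6·x^2 + 2·x, leaving 12·x^4 + 15·x (coefficients mod 17)
  leading term 12·x^4: subtract (12)·f(x) = 12·x^4 + 3·x^3 + 9·x^2 + 8·x + 14, leaving 14·x^3 + 8·x^2 + 7·x + 3 (coefficients mod 17)
The degree is now < 4, so this is the remainder. Hence a · b ≡ 14·x^3 + 8·x^2 + 7·x + 3 in F_17[x]/(f).

Final answer: a · b ≡ 14·x^3 + 8·x^2 + 7·x + 3 (mod f(x))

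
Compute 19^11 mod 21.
Use repeated squaring. Binary(11) = 1011. Walk through the bits of the exponent 11 left-to-right: at each bit after the leading one, square the running value, then multiply by 19 if the bit is 1 (always reducing mod 21):
  bit 1 = 1 (leading): start with 19.
  bit 2 = 0: square 19^2 = 361 ≡ 4 (mod 21).
  bit 3 = 1: square 4^2 = 16; bit is 1, so multiply 16·19 = 304 ≡ 10 (mod 21).
  bit 4 = 1: square 10^2 = 100 ≡ 16; bit is 1, so multiply 16·19 = 304 ≡ 10 (mod 21).
Final value: 19^11 ≡ 10 (mod 21).

Final answer: 10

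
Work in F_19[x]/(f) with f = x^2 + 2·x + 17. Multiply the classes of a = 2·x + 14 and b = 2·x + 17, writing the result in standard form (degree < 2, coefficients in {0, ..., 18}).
a · b ≡ 16·x + 18 (mod f(x))

Multiply as integer polynomials: a · b = 4·x^2 + 62·x + 238. Reducing coefficients mod 19: a · b ≡ 4·x^2 + 5·x + 10. Now divide by f(x) = x^2 + 2·x + 17 in F_19[x], eliminating the leading term at each step:
  leading term 4·x^2: subtract (4)·f(x) = 4·x^2 + 8·x + 11, leaving 16·x + 18 (coefficients mod 19)
The degree is now < 2, so this is the remainder. Hence a · b ≡ 16·x + 18 in F_19[x]/(f).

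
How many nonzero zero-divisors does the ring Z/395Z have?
In Z/395Z each nonzero element is either a unit (gcd with 395 is 1) or a zero-divisor (gcd > 1). The number of units is φ(395): factorise 395 = 5 · 79, so φ(395) = (5 − 1) · (79 − 1) = 4 · 78 = 312. The nonzero elements number 395 − 1 = 394. Hence the nonzero zero-divisors number 394 − 312 = 82.

Final answer: Z/395Z has 82 nonzero zero-divisors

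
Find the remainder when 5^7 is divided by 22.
3

Use repeated squaring. Binary(7) = 111. Walk through the bits of the exponent 7 left-to-right: at each bit after the leading one, square the running value, then multiply by 5 if the bit is 1 (always reducing mod 22):
  bit 1 = 1 (leading): start with 5.
  bit 2 = 1: square 5^2 = 25 ≡ 3; bit is 1, so multiply 3·5 = 15 (mod 22).
  bit 3 = 1: square 15^2 = 225 ≡ 5; bit is 1, so multiply 5·5 = 25 ≡ 3 (mod 22).
Final value: 5^7 ≡ 3 (mod 22).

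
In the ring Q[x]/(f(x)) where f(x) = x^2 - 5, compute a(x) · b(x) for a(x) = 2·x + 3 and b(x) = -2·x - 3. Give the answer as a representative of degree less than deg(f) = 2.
First multiply in Q[x] without reducing: a · b = -4·x^2 - 12·x - 9. Now divide by f(x) = x^2 - 5, eliminating the leading term at each step:
  leading term -4·x^2: subtract (-4)·f(x) = 20 - 4·x^2, leaving -12·x - 29
The degree is now < 2, so this is the remainder. Hence a · b ≡ -12·x - 29 in Q[x]/(f).

Final answer: a · b ≡ -12·x - 29 (mod f(x))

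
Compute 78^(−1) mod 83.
78^(−1) ≡ 33 (mod 83)

Apply the extended Euclidean algorithm to (83, 78), tracking rows (r, s, t) with s·83 + t·78 = r. Each division r_prev = q·r_cur + r_new produces the new row as (previous row) − q·(current row):
  row A: (83, 1, 0)   [1·83 + 0·78 = 83]
  row B: (78, 0, 1)   [0·83 + 1·78 = 78]
  83 = 1·78 + 5   → row C = row A − 1·row B = (5, 1, −1)   [check: 1·83 − 1·78 = 5]
  78 = 15·5 + 3   → row D = row B − 15·row C = (3, −15, 16)   [check: −15·83 + 16·78 = 3]
  5 = 1·3 + 2   → row E = row C − 1·row D = (2, 16, −17)   [check: 16·83 − 17·78 = 2]
  3 = 1·2 + 1   → row F = row D − 1·row E = (1, −31, 33)   [check: −31·83 + 33·78 = 1]
  2 = 2·1 + 0   → remainder 0, stop. gcd = 1 (last nonzero row F).
The gcd is 1, so 78 is invertible mod 83. The last nonzero row gives −31·83 + 33·78 = 1, so t = 33. So 78^(−1) ≡ 33 (mod 83). Verify: 78 · 33 = 2574 ≡ 1 (mod 83). ✓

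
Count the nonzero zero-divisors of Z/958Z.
In Z/958Z each nonzero element is either a unit (gcd with 958 is 1) or a zero-divisor (gcd > 1). The number of units is φ(958): factorise 958 = 2 · 479, so φ(958) = (2 − 1) · (479 − 1) = 1 · 478 = 478. The nonzero elements number 958 − 1 = 957. Hence the nonzero zero-divisors number 957 − 478 = 479.

Final answer: Z/958Z has 479 nonzero zero-divisors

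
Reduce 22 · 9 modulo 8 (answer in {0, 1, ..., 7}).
6

Reduce the factors first: 22 ≡ 6, 9 ≡ 1 (mod 8), so 22 · 9 ≡ 6 · 1 (mod 8). 6 · 1 = 6. Dividing by 8: 6 = 0·8 + 6. So (22 · 9) mod 8 = 6.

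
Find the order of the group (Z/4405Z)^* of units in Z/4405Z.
|(Z/4405Z)^*| = 3520

(Z/4405Z)^* consists of the classes a with gcd(a, 4405) = 1, so its order is φ(4405). φ is multiplicative, with φ(p^e) = p^e − p^(e−1). Factorise 4405 = 5 · 881. Then
  φ(4405) = (5 − 1) · (881 − 1) = 4 · 880 = 3520.
Thus |(Z/4405Z)^*| = 3520.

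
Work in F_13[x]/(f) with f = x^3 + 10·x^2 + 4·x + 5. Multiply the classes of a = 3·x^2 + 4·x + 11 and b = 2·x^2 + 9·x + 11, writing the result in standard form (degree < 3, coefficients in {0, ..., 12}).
Multiply as integer polynomials: a · b = 6·x^4 + 35·x^3 + 91·x^2 + 143·x + 121. Reducing coefficients mod 13: a · b ≡ 6·x^4 + 9·x^3 + 4. Now divide by f(x) = x^3 + 10·x^2 + 4·x + 5 in F_13[x], eliminating the leading term at each step:
  leading term 6·x^4: subtract (6·x)·f(x) = 6·x^4 + 8·x^3 + 11·x^2 + 4·x, leaving x^3 + 2·x^2 + 9·x + 4 (coefficients mod 13)
  leading term x^3: subtract (1)·f(x) = x^3 + 10·x^2 + 4·x + 5, leaving 5·x^2 + 5·x + 12 (coefficients mod 13)
The degree is now < 3, so this is the remainder. Hence a · b ≡ 5·x^2 + 5·x + 12 in F_13[x]/(f).

Final answer: a · b ≡ 5·x^2 + 5·x + 12 (mod f(x))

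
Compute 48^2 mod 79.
Use repeated squaring. Binary(2) = 10. Walk through the bits of the exponent 2 left-to-right: at each bit after the leading one, square the running value, then multiply by 48 if the bit is 1 (always reducing mod 79):
  bit 1 = 1 (leading): start with 48.
  bit 2 = 0: square 48^2 = 2304 ≡ 13 (mod 79).
Final value: 48^2 ≡ 13 (mod 79).

Final answer: 13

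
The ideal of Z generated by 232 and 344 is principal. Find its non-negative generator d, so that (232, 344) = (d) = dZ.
(232, 344) = (8); d = 8

In the PID Z, (a, b) is generated by gcd(a, b). Compute gcd(344, 232) with the extended Euclidean algorithm, tracking rows (r, s, t) with s·344 + t·232 = r:
  row A: (344, 1, 0)   [1·344 + 0·232 = 344]
  row B: (232, 0, 1)   [0·344 + 1·232 = 232]
  344 = 1·232 + 112   → row C = row A − 1·row B = (112, 1, −1)   [check: 1·344 − 1·232 = 112]
  232 = 2·112 + 8   → row D = row B − 2·row C = (8, −2, 3)   [check: −2·344 + 3·232 = 8]
  112 = 14·8 + 0   → remainder 0, stop. gcd = 8 (last nonzero row D).
So gcd(232, 344) = 8, with Bézout identity −2·344 + 3·232 = 8. Containment (⊇): the Bézout identity exhibits 8 as an element of (232, 344), giving (8) ⊆ (232, 344). Containment (⊆): since 8 | 232 and 8 | 344 (232 = 8·29, 344 = 8·43), every Z-linear combination of 232 and 344 is divisible by 8, so (232, 344) ⊆ (8). Therefore (232, 344) = (8), d = 8.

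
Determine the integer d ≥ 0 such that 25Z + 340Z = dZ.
In the PID Z, (a, b) is generated by gcd(a, b). Compute gcd(340, 25) with the extended Euclidean algorithm, tracking rows (r, s, t) with s·340 + t·25 = r:
  row A: (340, 1, 0)   [1·340 + 0·25 = 340]
  row B: (25, 0, 1)   [0·340 + 1·25 = 25]
  340 = 13·25 + 15   → row C = row A − 13·row B = (15, 1, −13)   [check: 1·340 − 13·25 = 15]
  25 = 1·15 + 10   → row D = row B − 1·row C = (10, −1, 14)   [check: −1·340 + 14·25 = 10]
  15 = 1·10 + 5   → row E = row C − 1·row D = (5, 2, −27)   [check: 2·340 − 27·25 = 5]
  10 = 2·5 + 0   → remainder 0, stop. gcd = 5 (last nonzero row E).
So gcd(25, 340) = 5, with Bézout identity 2·340 − 27·25 = 5. Containment (⊇): the Bézout identity exhibits 5 as an element of (25, 340), giving (5) ⊆ (25, 340). Containment (⊆): since 5 | 25 and 5 | 340 (25 = 5·5, 340 = 5·68), every Z-linear combination of 25 and 340 is divisible by 5, so (25, 340) ⊆ (5). Therefore (25, 340) = (5), d = 5.

Final answer: (25, 340) = (5); d = 5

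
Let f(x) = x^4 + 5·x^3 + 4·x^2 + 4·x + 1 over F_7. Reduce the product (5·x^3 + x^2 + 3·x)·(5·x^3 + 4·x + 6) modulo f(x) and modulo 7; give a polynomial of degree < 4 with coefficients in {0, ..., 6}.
Multiply as integer polynomials: a · b = 25·x^6 + 5·x^5 + 35·x^4 + 34·x^3 + 18·x^2 + 18·x. Reducing coefficients mod 7: a · b ≡ 4·x^6 + 5·x^5 + 6·x^3 + 4·x^2 + 4·x. Now divide by f(x) = x^4 + 5·x^3 + 4·x^2 + 4·x + 1 in F_7[x], eliminating the leading term at each step:
  leading term 4·x^6: subtract (4·x^2)·f(x) = 4·x^6 + 6·x^5 + 2·x^4 + 2·x^3 + 4·x^2, leaving 6·x^5 + 5·x^4 + 4·x^3 + 4·x (coefficients mod 7)
  leading term 6·x^5: subtract (6·x)·f(x) = 6·x^5 + 2·x^4 + 3·x^3 + 3·x^2 + 6·x, leaving 3·x^4 + x^3 + 4·x^2 + 5·x (coefficients mod 7)
  leading term 3·x^4: subtract (3)·f(x) = 3·x^4 + x^3 + 5·x^2 + 5·x + 3, leaving 6·x^2 + 4 (coefficients mod 7)
The degree is now < 4, so this is the remainder. Hence a · b ≡ 6·x^2 + 4 in F_7[x]/(f).

Final answer: a · b ≡ 6·x^2 + 4 (mod f(x))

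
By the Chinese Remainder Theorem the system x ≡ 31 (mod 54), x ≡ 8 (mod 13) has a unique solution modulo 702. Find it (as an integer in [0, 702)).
The moduli 54, 13 are pairwise coprime, so by the CRT there is a unique solution mod 54·13 = 702.
Solve by successive substitution. Start with x ≡ 31 (mod 54).
  Combine with x ≡ 8 (mod 13): write x = 31 + 54·t and require 31 + 54·t ≡ 8 (mod 13), i.e. 54·t ≡ 8 − 31 ≡ 3 (mod 13). Since 54^(−1) ≡ 7 (mod 13) (54 ≡ 2 (mod 13)), t ≡ 7·3 ≡ 8 (mod 13). So x ≡ 31 + 54·8 = 463 (mod 702).
Unique solution in [0, 702): x = 463.

Final answer: x ≡ 463 (mod 702); the representative in [0, 702) is 463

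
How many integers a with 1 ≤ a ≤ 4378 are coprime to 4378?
1980

The number of a ∈ {1, ..., 4378} with gcd(a, 4378) = 1 is by definition Euler's totient φ(4378). φ is multiplicative, with φ(p^e) = p^e − p^(e−1). Factorise 4378 = 2 · 11 · 199. Then
  φ(4378) = (2 − 1) · (11 − 1) · (199 − 1) = 1 · 10 · 198 = 1980.
So there are 1980 such integers.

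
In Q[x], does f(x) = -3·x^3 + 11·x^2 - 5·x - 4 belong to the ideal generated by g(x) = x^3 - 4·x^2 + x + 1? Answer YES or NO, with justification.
In Q[x] the ideal (g) consists of all multiples of g, so f ∈ (g) iff g | f, i.e. iff the remainder of f on division by g is 0. Divide f by g (g is monic, so eliminate the leading term of the running remainder at each step):
  leading term -3·x^3: subtract (-3)·g(x) = -3·x^3 + 12·x^2 - 3·x - 3, leaving -x^2 - 2·x - 1
The remainder r(x) = -x^2 - 2·x - 1 ≠ 0 (and deg r < deg g), so g ∤ f, i.e. f ∉ (g).

Final answer: NO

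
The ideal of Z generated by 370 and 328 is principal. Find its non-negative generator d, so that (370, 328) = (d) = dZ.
(370, 328) = (2); d = 2

In the PID Z, (a, b) is generated by gcd(a, b). Compute gcd(370, 328) with the extended Euclidean algorithm, tracking rows (r, s, t) with s·370 + t·328 = r:
  row A: (370, 1, 0)   [1·370 + 0·328 = 370]
  row B: (328, 0, 1)   [0·370 + 1·328 = 328]
  370 = 1·328 + 42   → row C = row A − 1·row B = (42, 1, −1)   [check: 1·370 − 1·328 = 42]
  328 = 7·42 + 34   → row D = row B − 7·row C = (34, −7, 8)   [check: −7·370 + 8·328 = 34]
  42 = 1·34 + 8   → row E = row C − 1·row D = (8, 8, −9)   [check: 8·370 − 9·328 = 8]
  34 = 4·8 + 2   → row F = row D − 4·row E = (2, −39, 44)   [check: −39·370 + 44·328 = 2]
  8 = 4·2 + 0   → remainder 0, stop. gcd = 2 (last nonzero row F).
So gcd(370, 328) = 2, with Bézout identity −39·370 + 44·328 = 2. Containment (⊇): the Bézout identity exhibits 2 as an element of (370, 328), giving (2) ⊆ (370, 328). Containment (⊆): since 2 | 370 and 2 | 328 (370 = 2·185, 328 = 2·164), every Z-linear combination of 370 and 328 is divisible by 2, so (370, 328) ⊆ (2). Therefore (370, 328) = (2), d = 2.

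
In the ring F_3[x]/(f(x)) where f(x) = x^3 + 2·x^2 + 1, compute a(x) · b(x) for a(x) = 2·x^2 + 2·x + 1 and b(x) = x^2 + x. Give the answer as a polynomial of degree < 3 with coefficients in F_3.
Multiply as integer polynomials: a · b = 2·x^4 + 4·x^3 + 3·x^2 + x. Reducing coefficients mod 3: a · b ≡ 2·x^4 + x^3 + x. Now divide by f(x) = x^3 + 2·x^2 + 1 in F_3[x], eliminating the leading term at each step:
  leading term 2·x^4: subtract (2·x)·f(x) = 2·x^4 + x^3 + 2·x, leaving 2·x (coefficients mod 3)
The degree is now < 3, so this is the remainder. Hence a · b ≡ 2·x in F_3[x]/(f).

Final answer: a · b ≡ 2·x (mod f(x))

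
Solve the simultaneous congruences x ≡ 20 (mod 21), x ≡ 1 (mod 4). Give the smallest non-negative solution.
x ≡ 41 (mod 84); the representative in [0, 84) is 41

The moduli 21, 4 are pairwise coprime, so by the CRT there is a unique solution mod 21·4 = 84.
Solve by successive substitution. Start with x ≡ 20 (mod 21).
  Combine with x ≡ 1 (mod 4): write x = 20 + 21·t and require 20 + 21·t ≡ 1 (mod 4), i.e. 21·t ≡ 1 − 20 ≡ 1 (mod 4). Since 21^(−1) ≡ 1 (mod 4) (21 ≡ 1 (mod 4)), t ≡ 1·1 ≡ 1 (mod 4). So x ≡ 20 + 21·1 = 41 (mod 84).
Unique solution in [0, 84): x = 41.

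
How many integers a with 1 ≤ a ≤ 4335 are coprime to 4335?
The number of a ∈ {1, ..., 4335} with gcd(a, 4335) = 1 is by definition Euler's totient φ(4335). φ is multiplicative, with φ(p^e) = p^e − p^(e−1). Factorise 4335 = 3 · 5 · 17^2. Then
  φ(4335) = (3 − 1) · (5 − 1) · (17^2 − 17^1) = 2 · 4 · 272 = 2176.
So there are 2176 such integers.

Final answer: 2176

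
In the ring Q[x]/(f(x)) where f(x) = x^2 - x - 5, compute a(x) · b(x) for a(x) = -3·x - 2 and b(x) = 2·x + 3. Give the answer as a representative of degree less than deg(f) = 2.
a · b ≡ -19·x - 36 (mod f(x))

First multiply in Q[x] without reducing: a · b = -6·x^2 - 13·x - 6. Now divide by f(x) = x^2 - x - 5, eliminating the leading term at each step:
  leading term -6·x^2: subtract (-6)·f(x) = -6·x^2 + 6·x + 30, leaving -19·x - 36
The degree is now < 2, so this is the remainder. Hence a · b ≡ -19·x - 36 in Q[x]/(f).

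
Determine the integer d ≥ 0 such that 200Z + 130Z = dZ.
In the PID Z, (a, b) is generated by gcd(a, b). Compute gcd(200, 130) with the extended Euclidean algorithm, tracking rows (r, s, t) with s·200 + t·130 = r:
  row A: (200, 1, 0)   [1·200 + 0·130 = 200]
  row B: (130, 0, 1)   [0·200 + 1·130 = 130]
  200 = 1·130 + 70   → row C = row A − 1·row B = (70, 1, −1)   [check: 1·200 − 1·130 = 70]
  130 = 1·70 + 60   → row D = row B − 1·row C = (60, −1, 2)   [check: −1·200 + 2·130 = 60]
  70 = 1·60 + 10   → row E = row C − 1·row D = (10, 2, −3)   [check: 2·200 − 3·130 = 10]
  60 = 6·10 + 0   → remainder 0, stop. gcd = 10 (last nonzero row E).
So gcd(200, 130) = 10, with Bézout identity 2·200 − 3·130 = 10. Containment (⊇): the Bézout identity exhibits 10 as an element of (200, 130), giving (10) ⊆ (200, 130). Containment (⊆): since 10 | 200 and 10 | 130 (200 = 10·20, 130 = 10·13), every Z-linear combination of 200 and 130 is divisible by 10, so (200, 130) ⊆ (10). Therefore (200, 130) = (10), d = 10.

Final answer: (200, 130) = (10); d = 10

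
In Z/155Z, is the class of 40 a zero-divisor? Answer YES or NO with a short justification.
gcd(40, 155) = 5 > 1, so 40 is not a unit in Z/155Z. In Z/nZ every nonzero non-unit is a zero-divisor: explicitly, take b = 155/gcd = 31 ≠ 0 (mod 155); then 40·31 = 1240 = 8·155, i.e. 40·31 ≡ 0 (mod 155). So 40 is a zero-divisor.

Final answer: YES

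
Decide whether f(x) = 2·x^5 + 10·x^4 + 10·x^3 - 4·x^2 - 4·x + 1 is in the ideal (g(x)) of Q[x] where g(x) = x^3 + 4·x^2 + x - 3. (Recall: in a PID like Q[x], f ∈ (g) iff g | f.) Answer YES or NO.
In Q[x] the ideal (g) consists of all multiples of g, so f ∈ (g) iff g | f, i.e. iff the remainder of f on division by g is 0. Divide f by g (g is monic, so eliminate the leading term of the running remainder at each step):
  leading term 2·x^5: subtract (2·x^2)·g(x) = 2·x^5 + 8·x^4 + 2·x^3 - 6·x^2, leaving 2·x^4 + 8·x^3 + 2·x^2 - 4·x + 1
  leading term 2·x^4: subtract (2·x)·g(x) = 2·x^4 + 8·x^3 + 2·x^2 - 6·x, leaving 2·x + 1
The remainder r(x) = 2·x + 1 ≠ 0 (and deg r < deg g), so g ∤ f, i.e. f ∉ (g).

Final answer: NO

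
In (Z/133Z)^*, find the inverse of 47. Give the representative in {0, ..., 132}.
47^(−1) ≡ 17 (mod 133)

Apply the extended Euclidean algorithm to (133, 47), tracking rows (r, s, t) with s·133 + t·47 = r. Each division r_prev = q·r_cur + r_new produces the new row as (previous row) − q·(current row):
  row A: (133, 1, 0)   [1·133 + 0·47 = 133]
  row B: (47, 0, 1)   [0·133 + 1·47 = 47]
  133 = 2·47 + 39   → row C = row A − 2·row B = (39, 1, −2)   [check: 1·133 − 2·47 = 39]
  47 = 1·39 + 8   → row D = row B − 1·row C = (8, −1, 3)   [check: −1·133 + 3·47 = 8]
  39 = 4·8 + 7   → row E = row C − 4·row D = (7, 5, −14)   [check: 5·133 − 14·47 = 7]
  8 = 1·7 + 1   → row F = row D − 1·row E = (1, −6, 17)   [check: −6·133 + 17·47 = 1]
  7 = 7·1 + 0   → remainder 0, stop. gcd = 1 (last nonzero row F).
The gcd is 1, so 47 is invertible mod 133. The last nonzero row gives −6·133 + 17·47 = 1, so t = 17. So 47^(−1) ≡ 17 (mod 133). Verify: 47 · 17 = 799 ≡ 1 (mod 133). ✓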